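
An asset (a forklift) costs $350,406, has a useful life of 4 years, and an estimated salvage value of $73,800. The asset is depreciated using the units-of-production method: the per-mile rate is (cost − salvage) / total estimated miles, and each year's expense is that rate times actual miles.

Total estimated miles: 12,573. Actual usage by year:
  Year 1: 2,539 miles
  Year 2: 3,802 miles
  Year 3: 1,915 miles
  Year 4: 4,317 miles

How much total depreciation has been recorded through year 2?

Depreciable base = $350,406 − $73,800 = $276,606.
Rate = $276,606 / 12,573 miles = $22 per mile.
Year 1: 2,539 × $22 = $55,858. Book value $294,548.
Year 2: 3,802 × $22 = $83,644. Book value $210,904.
Accumulated through year 2 = $350,406 − $210,904 = $139,502.

$139,502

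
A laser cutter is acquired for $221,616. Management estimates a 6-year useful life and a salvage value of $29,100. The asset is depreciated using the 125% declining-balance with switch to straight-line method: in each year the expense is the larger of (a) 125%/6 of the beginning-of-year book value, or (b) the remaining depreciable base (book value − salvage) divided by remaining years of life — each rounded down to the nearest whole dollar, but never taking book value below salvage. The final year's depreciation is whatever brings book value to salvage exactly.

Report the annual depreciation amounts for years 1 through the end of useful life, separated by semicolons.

Depreciable base = $221,616 − $29,100 = $192,516.
Year 1: DB = ⌊$221,616 × 125%/6⌋ = $46,170; SL = ⌊$192,516/6⌋ = $32,086 → take DB $46,170. Book value $175,446.
Year 2: DB = ⌊$175,446 × 125%/6⌋ = $36,551; SL = ⌊$146,346/5⌋ = $29,269 → take DB $36,551. Book value $138,895.
Year 3: DB = ⌊$138,895 × 125%/6⌋ = $28,936; SL = ⌊$109,795/4⌋ = $27,448 → take DB $28,936. Book value $109,959.
Year 4: DB = ⌊$109,959 × 125%/6⌋ = $22,908; SL = ⌊$80,859/3⌋ = $26,953 → take SL $26,953. Book value $83,006.
Year 5: DB = ⌊$83,006 × 125%/6⌋ = $17,292; SL = ⌊$53,906/2⌋ = $26,953 → take SL $26,953. Book value $56,053.
Year 6 (final): $56,053 − $29,100 = $26,953. Book value $29,100.

$46,170; $36,551; $28,936; $26,953; $26,953; $26,953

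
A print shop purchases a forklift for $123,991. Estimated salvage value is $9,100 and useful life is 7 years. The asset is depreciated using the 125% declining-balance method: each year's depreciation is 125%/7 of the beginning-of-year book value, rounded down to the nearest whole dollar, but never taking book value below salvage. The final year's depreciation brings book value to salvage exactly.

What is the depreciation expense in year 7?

$28,992

Depreciable base = $123,991 − $9,100 = $114,891.
Year 1: ⌊$123,991 × 125%/7⌋ = $22,141. Book value $101,850.
Year 2: ⌊$101,850 × 125%/7⌋ = $18,187. Book value $83,663.
Year 3: ⌊$83,663 × 125%/7⌋ = $14,939. Book value $68,724.
Year 4: ⌊$68,724 × 125%/7⌋ = $12,272. Book value $56,452.
Year 5: ⌊$56,452 × 125%/7⌋ = $10,080. Book value $46,372.
Year 6: ⌊$46,372 × 125%/7⌋ = $8,280. Book value $38,092.
Year 7 (final): $38,092 − $9,100 = $28,992. Book value $9,100.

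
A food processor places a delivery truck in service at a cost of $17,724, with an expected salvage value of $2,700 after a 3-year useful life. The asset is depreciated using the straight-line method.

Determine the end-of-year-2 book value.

Depreciable base = $17,724 − $2,700 = $15,024.
Annual expense = $15,024 / 3 = $5,008.
End of year 1: book value $12,716.
End of year 2: book value $7,708.

$7,708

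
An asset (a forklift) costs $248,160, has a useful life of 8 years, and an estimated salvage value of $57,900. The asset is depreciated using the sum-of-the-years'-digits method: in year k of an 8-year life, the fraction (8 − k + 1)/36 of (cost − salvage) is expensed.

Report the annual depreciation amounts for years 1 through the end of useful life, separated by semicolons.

Depreciable base = $248,160 − $57,900 = $190,260.
Sum of the years' digits = 8+7+6+5+4+3+2+1 = 36.
Year 1: $190,260 × 8/36 = $42,280. Book value $205,880.
Year 2: $190,260 × 7/36 = $36,995. Book value $168,885.
Year 3: $190,260 × 6/36 = $31,710. Book value $137,175.
Year 4: $190,260 × 5/36 = $26,425. Book value $110,750.
Year 5: $190,260 × 4/36 = $21,140. Book value $89,610.
Year 6: $190,260 × 3/36 = $15,855. Book value $73,755.
Year 7: $190,260 × 2/36 = $10,570. Book value $63,185.
Year 8: $190,260 × 1/36 = $5,285. Book value $57,900.

$42,280; $36,995; $31,710; $26,425; $21,140; $15,855; $10,570; $5,285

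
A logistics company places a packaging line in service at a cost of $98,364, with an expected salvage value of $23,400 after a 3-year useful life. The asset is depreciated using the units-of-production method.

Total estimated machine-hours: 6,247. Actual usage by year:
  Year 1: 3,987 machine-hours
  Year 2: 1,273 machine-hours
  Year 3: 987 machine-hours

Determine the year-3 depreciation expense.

$11,844

Depreciable base = $98,364 − $23,400 = $74,964.
Rate = $74,964 / 6,247 machine-hours = $12 per machine-hour.
Year 1: 3,987 × $12 = $47,844. Book value $50,520.
Year 2: 1,273 × $12 = $15,276. Book value $35,244.
Year 3: 987 × $12 = $11,844. Book value $23,400.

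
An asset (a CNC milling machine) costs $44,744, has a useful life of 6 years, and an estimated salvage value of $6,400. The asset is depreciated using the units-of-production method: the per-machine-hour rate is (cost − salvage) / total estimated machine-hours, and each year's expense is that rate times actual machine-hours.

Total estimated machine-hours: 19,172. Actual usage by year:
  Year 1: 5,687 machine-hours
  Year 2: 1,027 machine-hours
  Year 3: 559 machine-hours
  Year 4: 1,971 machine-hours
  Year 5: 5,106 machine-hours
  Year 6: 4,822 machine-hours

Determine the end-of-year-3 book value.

Depreciable base = $44,744 − $6,400 = $38,344.
Rate = $38,344 / 19,172 machine-hours = $2 per machine-hour.
Year 1: 5,687 × $2 = $11,374. Book value $33,370.
Year 2: 1,027 × $2 = $2,054. Book value $31,316.
Year 3: 559 × $2 = $1,118. Book value $30,198.

$30,198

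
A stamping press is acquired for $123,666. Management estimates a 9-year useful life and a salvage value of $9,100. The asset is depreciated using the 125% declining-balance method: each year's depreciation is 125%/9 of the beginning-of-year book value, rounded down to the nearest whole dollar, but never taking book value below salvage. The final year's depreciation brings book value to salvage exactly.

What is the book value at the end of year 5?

$58,554

Depreciable base = $123,666 − $9,100 = $114,566.
Year 1: ⌊$123,666 × 125%/9⌋ = $17,175. Book value $106,491.
Year 2: ⌊$106,491 × 125%/9⌋ = $14,790. Book value $91,701.
Year 3: ⌊$91,701 × 125%/9⌋ = $12,736. Book value $78,965.
Year 4: ⌊$78,965 × 125%/9⌋ = $10,967. Book value $67,998.
Year 5: ⌊$67,998 × 125%/9⌋ = $9,444. Book value $58,554.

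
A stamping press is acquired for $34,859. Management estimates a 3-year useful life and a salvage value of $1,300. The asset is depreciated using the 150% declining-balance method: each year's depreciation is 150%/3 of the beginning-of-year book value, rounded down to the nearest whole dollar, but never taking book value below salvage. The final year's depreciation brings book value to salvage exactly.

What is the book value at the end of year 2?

Depreciable base = $34,859 − $1,300 = $33,559.
Year 1: ⌊$34,859 × 150%/3⌋ = $17,429. Book value $17,430.
Year 2: ⌊$17,430 × 150%/3⌋ = $8,715. Book value $8,715.

$8,715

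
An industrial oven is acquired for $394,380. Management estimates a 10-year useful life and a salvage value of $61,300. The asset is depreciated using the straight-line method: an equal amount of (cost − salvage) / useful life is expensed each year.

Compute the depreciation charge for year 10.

$33,308

Depreciable base = $394,380 − $61,300 = $333,080.
Annual expense = $333,080 / 10 = $33,308.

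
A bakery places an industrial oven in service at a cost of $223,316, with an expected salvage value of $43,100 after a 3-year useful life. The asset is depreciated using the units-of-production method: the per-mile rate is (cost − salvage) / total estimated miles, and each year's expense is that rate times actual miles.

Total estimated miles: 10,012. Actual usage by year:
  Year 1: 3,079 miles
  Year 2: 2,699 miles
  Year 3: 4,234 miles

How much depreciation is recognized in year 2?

$48,582

Depreciable base = $223,316 − $43,100 = $180,216.
Rate = $180,216 / 10,012 miles = $18 per mile.
Year 1: 3,079 × $18 = $55,422. Book value $167,894.
Year 2: 2,699 × $18 = $48,582. Book value $119,312.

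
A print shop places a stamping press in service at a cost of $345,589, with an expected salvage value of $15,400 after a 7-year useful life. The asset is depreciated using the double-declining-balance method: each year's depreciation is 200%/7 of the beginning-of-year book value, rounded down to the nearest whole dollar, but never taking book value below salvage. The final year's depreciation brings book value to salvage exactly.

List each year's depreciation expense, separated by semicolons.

$98,739; $70,528; $50,377; $35,984; $25,703; $18,359; $30,499

Depreciable base = $345,589 − $15,400 = $330,189.
Year 1: ⌊$345,589 × 200%/7⌋ = $98,739. Book value $246,850.
Year 2: ⌊$246,850 × 200%/7⌋ = $70,528. Book value $176,322.
Year 3: ⌊$176,322 × 200%/7⌋ = $50,377. Book value $125,945.
Year 4: ⌊$125,945 × 200%/7⌋ = $35,984. Book value $89,961.
Year 5: ⌊$89,961 × 200%/7⌋ = $25,703. Book value $64,258.
Year 6: ⌊$64,258 × 200%/7⌋ = $18,359. Book value $45,899.
Year 7 (final): $45,899 − $15,400 = $30,499. Book value $15,400.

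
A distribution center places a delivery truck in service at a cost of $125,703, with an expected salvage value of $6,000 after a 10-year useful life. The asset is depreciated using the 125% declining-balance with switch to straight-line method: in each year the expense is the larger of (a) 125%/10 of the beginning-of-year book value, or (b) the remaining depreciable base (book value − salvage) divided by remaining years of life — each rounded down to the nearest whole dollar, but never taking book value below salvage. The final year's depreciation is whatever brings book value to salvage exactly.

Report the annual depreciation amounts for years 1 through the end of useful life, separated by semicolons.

$15,712; $13,748; $12,030; $11,173; $11,173; $11,173; $11,173; $11,173; $11,174; $11,174

Depreciable base = $125,703 − $6,000 = $119,703.
Year 1: DB = ⌊$125,703 × 125%/10⌋ = $15,712; SL = ⌊$119,703/10⌋ = $11,970 → take DB $15,712. Book value $109,991.
Year 2: DB = ⌊$109,991 × 125%/10⌋ = $13,748; SL = ⌊$103,991/9⌋ = $11,554 → take DB $13,748. Book value $96,243.
Year 3: DB = ⌊$96,243 × 125%/10⌋ = $12,030; SL = ⌊$90,243/8⌋ = $11,280 → take DB $12,030. Book value $84,213.
Year 4: DB = ⌊$84,213 × 125%/10⌋ = $10,526; SL = ⌊$78,213/7⌋ = $11,173 → take SL $11,173. Book value $73,040.
Year 5: DB = ⌊$73,040 × 125%/10⌋ = $9,130; SL = ⌊$67,040/6⌋ = $11,173 → take SL $11,173. Book value $61,867.
Year 6: DB = ⌊$61,867 × 125%/10⌋ = $7,733; SL = ⌊$55,867/5⌋ = $11,173 → take SL $11,173. Book value $50,694.
Year 7: DB = ⌊$50,694 × 125%/10⌋ = $6,336; SL = ⌊$44,694/4⌋ = $11,173 → take SL $11,173. Book value $39,521.
Year 8: DB = ⌊$39,521 × 125%/10⌋ = $4,940; SL = ⌊$33,521/3⌋ = $11,173 → take SL $11,173. Book value $28,348.
Year 9: DB = ⌊$28,348 × 125%/10⌋ = $3,543; SL = ⌊$22,348/2⌋ = $11,174 → take SL $11,174. Book value $17,174.
Year 10 (final): $17,174 − $6,000 = $11,174. Book value $6,000.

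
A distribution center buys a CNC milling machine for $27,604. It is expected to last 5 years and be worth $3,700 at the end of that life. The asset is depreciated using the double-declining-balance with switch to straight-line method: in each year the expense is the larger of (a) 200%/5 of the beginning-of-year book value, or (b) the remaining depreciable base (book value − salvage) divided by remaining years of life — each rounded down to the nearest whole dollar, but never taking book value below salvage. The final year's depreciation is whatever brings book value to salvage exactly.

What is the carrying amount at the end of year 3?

Depreciable base = $27,604 − $3,700 = $23,904.
Year 1: DB = ⌊$27,604 × 200%/5⌋ = $11,041; SL = ⌊$23,904/5⌋ = $4,780 → take DB $11,041. Book value $16,563.
Year 2: DB = ⌊$16,563 × 200%/5⌋ = $6,625; SL = ⌊$12,863/4⌋ = $3,215 → take DB $6,625. Book value $9,938.
Year 3: DB = ⌊$9,938 × 200%/5⌋ = $3,975; SL = ⌊$6,238/3⌋ = $2,079 → take DB $3,975. Book value $5,963.

$5,963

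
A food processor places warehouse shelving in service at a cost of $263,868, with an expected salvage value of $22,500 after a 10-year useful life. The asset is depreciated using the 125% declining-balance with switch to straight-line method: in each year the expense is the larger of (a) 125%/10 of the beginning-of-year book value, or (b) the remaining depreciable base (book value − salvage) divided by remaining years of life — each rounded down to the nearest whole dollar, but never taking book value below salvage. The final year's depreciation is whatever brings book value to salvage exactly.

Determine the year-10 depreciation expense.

$22,030

Depreciable base = $263,868 − $22,500 = $241,368.
Year 1: DB = ⌊$263,868 × 125%/10⌋ = $32,983; SL = ⌊$241,368/10⌋ = $24,136 → take DB $32,983. Book value $230,885.
Year 2: DB = ⌊$230,885 × 125%/10⌋ = $28,860; SL = ⌊$208,385/9⌋ = $23,153 → take DB $28,860. Book value $202,025.
Year 3: DB = ⌊$202,025 × 125%/10⌋ = $25,253; SL = ⌊$179,525/8⌋ = $22,440 → take DB $25,253. Book value $176,772.
Year 4: DB = ⌊$176,772 × 125%/10⌋ = $22,096; SL = ⌊$154,272/7⌋ = $22,038 → take DB $22,096. Book value $154,676.
Year 5: DB = ⌊$154,676 × 125%/10⌋ = $19,334; SL = ⌊$132,176/6⌋ = $22,029 → take SL $22,029. Book value $132,647.
Year 6: DB = ⌊$132,647 × 125%/10⌋ = $16,580; SL = ⌊$110,147/5⌋ = $22,029 → take SL $22,029. Book value $110,618.
Year 7: DB = ⌊$110,618 × 125%/10⌋ = $13,827; SL = ⌊$88,118/4⌋ = $22,029 → take SL $22,029. Book value $88,589.
Year 8: DB = ⌊$88,589 × 125%/10⌋ = $11,073; SL = ⌊$66,089/3⌋ = $22,029 → take SL $22,029. Book value $66,560.
Year 9: DB = ⌊$66,560 × 125%/10⌋ = $8,320; SL = ⌊$44,060/2⌋ = $22,030 → take SL $22,030. Book value $44,530.
Year 10 (final): $44,530 − $22,500 = $22,030. Book value $22,500.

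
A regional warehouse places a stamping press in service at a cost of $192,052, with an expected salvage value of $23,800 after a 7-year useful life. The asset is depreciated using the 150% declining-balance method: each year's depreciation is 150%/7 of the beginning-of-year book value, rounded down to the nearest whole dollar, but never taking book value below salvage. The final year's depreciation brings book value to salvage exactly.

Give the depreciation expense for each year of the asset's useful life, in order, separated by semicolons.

Depreciable base = $192,052 − $23,800 = $168,252.
Year 1: ⌊$192,052 × 150%/7⌋ = $41,154. Book value $150,898.
Year 2: ⌊$150,898 × 150%/7⌋ = $32,335. Book value $118,563.
Year 3: ⌊$118,563 × 150%/7⌋ = $25,406. Book value $93,157.
Year 4: ⌊$93,157 × 150%/7⌋ = $19,962. Book value $73,195.
Year 5: ⌊$73,195 × 150%/7⌋ = $15,684. Book value $57,511.
Year 6: ⌊$57,511 × 150%/7⌋ = $12,323. Book value $45,188.
Year 7 (final): $45,188 − $23,800 = $21,388. Book value $23,800.

$41,154; $32,335; $25,406; $19,962; $15,684; $12,323; $21,388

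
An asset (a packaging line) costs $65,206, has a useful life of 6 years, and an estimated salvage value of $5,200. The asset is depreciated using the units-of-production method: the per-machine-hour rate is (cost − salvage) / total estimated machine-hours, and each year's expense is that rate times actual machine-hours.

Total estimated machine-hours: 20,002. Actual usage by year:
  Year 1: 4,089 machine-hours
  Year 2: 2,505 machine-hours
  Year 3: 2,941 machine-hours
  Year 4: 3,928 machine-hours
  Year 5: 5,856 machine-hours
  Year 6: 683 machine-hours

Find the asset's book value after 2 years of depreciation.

Depreciable base = $65,206 − $5,200 = $60,006.
Rate = $60,006 / 20,002 machine-hours = $3 per machine-hour.
Year 1: 4,089 × $3 = $12,267. Book value $52,939.
Year 2: 2,505 × $3 = $7,515. Book value $45,424.

$45,424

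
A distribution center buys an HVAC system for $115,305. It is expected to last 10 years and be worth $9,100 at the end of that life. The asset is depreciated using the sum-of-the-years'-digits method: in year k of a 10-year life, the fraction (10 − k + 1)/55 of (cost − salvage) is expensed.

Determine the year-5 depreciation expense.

$11,586

Depreciable base = $115,305 − $9,100 = $106,205.
Sum of the years' digits = 10+9+8+7+6+5+4+3+2+1 = 55.
Year 1: $106,205 × 10/55 = $19,310. Book value $95,995.
Year 2: $106,205 × 9/55 = $17,379. Book value $78,616.
Year 3: $106,205 × 8/55 = $15,448. Book value $63,168.
Year 4: $106,205 × 7/55 = $13,517. Book value $49,651.
Year 5: $106,205 × 6/55 = $11,586. Book value $38,065.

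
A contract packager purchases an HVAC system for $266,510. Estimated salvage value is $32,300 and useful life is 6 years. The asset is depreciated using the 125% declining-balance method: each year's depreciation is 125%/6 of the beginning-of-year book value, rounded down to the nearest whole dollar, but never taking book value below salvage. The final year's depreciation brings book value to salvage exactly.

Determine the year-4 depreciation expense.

$27,548

Depreciable base = $266,510 − $32,300 = $234,210.
Year 1: ⌊$266,510 × 125%/6⌋ = $55,522. Book value $210,988.
Year 2: ⌊$210,988 × 125%/6⌋ = $43,955. Book value $167,033.
Year 3: ⌊$167,033 × 125%/6⌋ = $34,798. Book value $132,235.
Year 4: ⌊$132,235 × 125%/6⌋ = $27,548. Book value $104,687.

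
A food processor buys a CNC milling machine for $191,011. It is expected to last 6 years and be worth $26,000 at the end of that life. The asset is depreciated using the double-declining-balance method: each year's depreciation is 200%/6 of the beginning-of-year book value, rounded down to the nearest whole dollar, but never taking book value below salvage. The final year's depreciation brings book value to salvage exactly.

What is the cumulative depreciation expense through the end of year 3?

$134,415

Depreciable base = $191,011 − $26,000 = $165,011.
Year 1: ⌊$191,011 × 200%/6⌋ = $63,670. Book value $127,341.
Year 2: ⌊$127,341 × 200%/6⌋ = $42,447. Book value $84,894.
Year 3: ⌊$84,894 × 200%/6⌋ = $28,298. Book value $56,596.
Accumulated through year 3 = $191,011 − $56,596 = $134,415.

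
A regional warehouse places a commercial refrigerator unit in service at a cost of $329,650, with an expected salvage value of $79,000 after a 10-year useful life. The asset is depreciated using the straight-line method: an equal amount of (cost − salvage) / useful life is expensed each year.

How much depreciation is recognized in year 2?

Depreciable base = $329,650 − $79,000 = $250,650.
Annual expense = $250,650 / 10 = $25,065.

$25,065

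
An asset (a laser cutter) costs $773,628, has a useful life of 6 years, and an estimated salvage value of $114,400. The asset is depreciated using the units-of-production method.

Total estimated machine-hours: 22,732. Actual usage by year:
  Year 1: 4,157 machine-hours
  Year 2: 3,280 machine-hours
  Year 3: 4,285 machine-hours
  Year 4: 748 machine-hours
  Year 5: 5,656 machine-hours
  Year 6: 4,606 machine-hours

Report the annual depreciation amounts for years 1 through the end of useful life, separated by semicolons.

Depreciable base = $773,628 − $114,400 = $659,228.
Rate = $659,228 / 22,732 machine-hours = $29 per machine-hour.
Year 1: 4,157 × $29 = $120,553. Book value $653,075.
Year 2: 3,280 × $29 = $95,120. Book value $557,955.
Year 3: 4,285 × $29 = $124,265. Book value $433,690.
Year 4: 748 × $29 = $21,692. Book value $411,998.
Year 5: 5,656 × $29 = $164,024. Book value $247,974.
Year 6: 4,606 × $29 = $133,574. Book value $114,400.

$120,553; $95,120; $124,265; $21,692; $164,024; $133,574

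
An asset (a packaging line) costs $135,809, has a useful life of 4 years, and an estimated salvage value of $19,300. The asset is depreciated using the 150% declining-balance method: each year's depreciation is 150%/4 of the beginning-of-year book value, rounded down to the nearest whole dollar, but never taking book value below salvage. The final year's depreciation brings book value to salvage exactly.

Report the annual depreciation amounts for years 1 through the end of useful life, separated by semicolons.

$50,928; $31,830; $19,894; $13,857

Depreciable base = $135,809 − $19,300 = $116,509.
Year 1: ⌊$135,809 × 150%/4⌋ = $50,928. Book value $84,881.
Year 2: ⌊$84,881 × 150%/4⌋ = $31,830. Book value $53,051.
Year 3: ⌊$53,051 × 150%/4⌋ = $19,894. Book value $33,157.
Year 4 (final): $33,157 − $19,300 = $13,857. Book value $19,300.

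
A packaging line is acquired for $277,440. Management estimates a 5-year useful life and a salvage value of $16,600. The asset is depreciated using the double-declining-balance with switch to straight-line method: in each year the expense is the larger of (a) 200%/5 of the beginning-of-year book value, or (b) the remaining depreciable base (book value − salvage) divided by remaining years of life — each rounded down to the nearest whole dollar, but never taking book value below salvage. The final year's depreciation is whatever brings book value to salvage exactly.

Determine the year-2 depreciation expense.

$66,585

Depreciable base = $277,440 − $16,600 = $260,840.
Year 1: DB = ⌊$277,440 × 200%/5⌋ = $110,976; SL = ⌊$260,840/5⌋ = $52,168 → take DB $110,976. Book value $166,464.
Year 2: DB = ⌊$166,464 × 200%/5⌋ = $66,585; SL = ⌊$149,864/4⌋ = $37,466 → take DB $66,585. Book value $99,879.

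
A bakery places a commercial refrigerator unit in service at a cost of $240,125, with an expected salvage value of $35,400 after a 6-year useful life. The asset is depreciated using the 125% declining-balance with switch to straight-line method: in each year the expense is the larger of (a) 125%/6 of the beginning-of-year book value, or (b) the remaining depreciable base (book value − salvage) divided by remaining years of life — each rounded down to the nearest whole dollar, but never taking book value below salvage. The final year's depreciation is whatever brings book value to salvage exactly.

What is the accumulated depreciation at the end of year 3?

$120,982

Depreciable base = $240,125 − $35,400 = $204,725.
Year 1: DB = ⌊$240,125 × 125%/6⌋ = $50,026; SL = ⌊$204,725/6⌋ = $34,120 → take DB $50,026. Book value $190,099.
Year 2: DB = ⌊$190,099 × 125%/6⌋ = $39,603; SL = ⌊$154,699/5⌋ = $30,939 → take DB $39,603. Book value $150,496.
Year 3: DB = ⌊$150,496 × 125%/6⌋ = $31,353; SL = ⌊$115,096/4⌋ = $28,774 → take DB $31,353. Book value $119,143.
Accumulated through year 3 = $240,125 − $119,143 = $120,982.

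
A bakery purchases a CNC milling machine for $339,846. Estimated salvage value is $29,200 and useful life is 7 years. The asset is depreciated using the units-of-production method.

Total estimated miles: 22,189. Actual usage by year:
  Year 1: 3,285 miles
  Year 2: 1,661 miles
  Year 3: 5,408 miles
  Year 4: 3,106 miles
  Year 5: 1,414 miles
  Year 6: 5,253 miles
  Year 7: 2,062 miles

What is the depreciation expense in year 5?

$19,796

Depreciable base = $339,846 − $29,200 = $310,646.
Rate = $310,646 / 22,189 miles = $14 per mile.
Year 1: 3,285 × $14 = $45,990. Book value $293,856.
Year 2: 1,661 × $14 = $23,254. Book value $270,602.
Year 3: 5,408 × $14 = $75,712. Book value $194,890.
Year 4: 3,106 × $14 = $43,484. Book value $151,406.
Year 5: 1,414 × $14 = $19,796. Book value $131,610.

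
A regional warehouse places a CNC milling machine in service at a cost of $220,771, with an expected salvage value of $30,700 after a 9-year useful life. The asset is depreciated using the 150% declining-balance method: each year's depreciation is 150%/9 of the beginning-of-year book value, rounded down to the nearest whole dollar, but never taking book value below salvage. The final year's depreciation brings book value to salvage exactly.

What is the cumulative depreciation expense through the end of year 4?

$114,302

Depreciable base = $220,771 − $30,700 = $190,071.
Year 1: ⌊$220,771 × 150%/9⌋ = $36,795. Book value $183,976.
Year 2: ⌊$183,976 × 150%/9⌋ = $30,662. Book value $153,314.
Year 3: ⌊$153,314 × 150%/9⌋ = $25,552. Book value $127,762.
Year 4: ⌊$127,762 × 150%/9⌋ = $21,293. Book value $106,469.
Accumulated through year 4 = $220,771 − $106,469 = $114,302.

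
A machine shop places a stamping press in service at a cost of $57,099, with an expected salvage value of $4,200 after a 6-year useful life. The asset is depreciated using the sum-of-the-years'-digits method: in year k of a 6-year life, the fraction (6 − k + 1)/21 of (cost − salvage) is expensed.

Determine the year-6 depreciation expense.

Depreciable base = $57,099 − $4,200 = $52,899.
Sum of the years' digits = 6+5+4+3+2+1 = 21.
Year 1: $52,899 × 6/21 = $15,114. Book value $41,985.
Year 2: $52,899 × 5/21 = $12,595. Book value $29,390.
Year 3: $52,899 × 4/21 = $10,076. Book value $19,314.
Year 4: $52,899 × 3/21 = $7,557. Book value $11,757.
Year 5: $52,899 × 2/21 = $5,038. Book value $6,719.
Year 6: $52,899 × 1/21 = $2,519. Book value $4,200.

$2,519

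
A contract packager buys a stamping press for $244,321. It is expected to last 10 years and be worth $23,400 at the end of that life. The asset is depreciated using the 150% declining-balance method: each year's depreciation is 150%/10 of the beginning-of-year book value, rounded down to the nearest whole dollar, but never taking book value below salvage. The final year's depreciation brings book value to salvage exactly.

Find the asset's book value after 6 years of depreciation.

$92,148

Depreciable base = $244,321 − $23,400 = $220,921.
Year 1: ⌊$244,321 × 150%/10⌋ = $36,648. Book value $207,673.
Year 2: ⌊$207,673 × 150%/10⌋ = $31,150. Book value $176,523.
Year 3: ⌊$176,523 × 150%/10⌋ = $26,478. Book value $150,045.
Year 4: ⌊$150,045 × 150%/10⌋ = $22,506. Book value $127,539.
Year 5: ⌊$127,539 × 150%/10⌋ = $19,130. Book value $108,409.
Year 6: ⌊$108,409 × 150%/10⌋ = $16,261. Book value $92,148.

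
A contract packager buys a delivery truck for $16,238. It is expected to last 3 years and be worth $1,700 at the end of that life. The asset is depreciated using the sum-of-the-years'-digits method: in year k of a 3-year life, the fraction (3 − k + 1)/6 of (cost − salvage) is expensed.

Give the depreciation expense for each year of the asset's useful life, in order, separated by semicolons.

Depreciable base = $16,238 − $1,700 = $14,538.
Sum of the years' digits = 3+2+1 = 6.
Year 1: $14,538 × 3/6 = $7,269. Book value $8,969.
Year 2: $14,538 × 2/6 = $4,846. Book value $4,123.
Year 3: $14,538 × 1/6 = $2,423. Book value $1,700.

$7,269; $4,846; $2,423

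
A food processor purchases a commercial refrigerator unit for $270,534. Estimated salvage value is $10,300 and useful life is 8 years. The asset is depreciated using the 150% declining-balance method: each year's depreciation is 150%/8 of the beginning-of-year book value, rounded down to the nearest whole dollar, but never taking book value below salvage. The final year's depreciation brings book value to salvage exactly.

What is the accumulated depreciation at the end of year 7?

$207,293

Depreciable base = $270,534 − $10,300 = $260,234.
Year 1: ⌊$270,534 × 150%/8⌋ = $50,725. Book value $219,809.
Year 2: ⌊$219,809 × 150%/8⌋ = $41,214. Book value $178,595.
Year 3: ⌊$178,595 × 150%/8⌋ = $33,486. Book value $145,109.
Year 4: ⌊$145,109 × 150%/8⌋ = $27,207. Book value $117,902.
Year 5: ⌊$117,902 × 150%/8⌋ = $22,106. Book value $95,796.
Year 6: ⌊$95,796 × 150%/8⌋ = $17,961. Book value $77,835.
Year 7: ⌊$77,835 × 150%/8⌋ = $14,594. Book value $63,241.
Accumulated through year 7 = $270,534 − $63,241 = $207,293.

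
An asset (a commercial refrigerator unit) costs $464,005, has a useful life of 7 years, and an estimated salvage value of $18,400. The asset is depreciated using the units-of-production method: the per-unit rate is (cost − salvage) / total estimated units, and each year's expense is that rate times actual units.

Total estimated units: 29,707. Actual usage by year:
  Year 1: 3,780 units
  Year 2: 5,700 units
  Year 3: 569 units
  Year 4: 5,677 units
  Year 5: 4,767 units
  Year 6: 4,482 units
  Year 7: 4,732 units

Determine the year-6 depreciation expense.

Depreciable base = $464,005 − $18,400 = $445,605.
Rate = $445,605 / 29,707 units = $15 per unit.
Year 1: 3,780 × $15 = $56,700. Book value $407,305.
Year 2: 5,700 × $15 = $85,500. Book value $321,805.
Year 3: 569 × $15 = $8,535. Book value $313,270.
Year 4: 5,677 × $15 = $85,155. Book value $228,115.
Year 5: 4,767 × $15 = $71,505. Book value $156,610.
Year 6: 4,482 × $15 = $67,230. Book value $89,380.

$67,230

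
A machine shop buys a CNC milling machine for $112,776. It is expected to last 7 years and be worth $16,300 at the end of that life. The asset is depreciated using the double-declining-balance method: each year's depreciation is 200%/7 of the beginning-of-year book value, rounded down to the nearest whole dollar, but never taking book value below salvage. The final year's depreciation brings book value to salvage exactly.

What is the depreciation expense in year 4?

Depreciable base = $112,776 − $16,300 = $96,476.
Year 1: ⌊$112,776 × 200%/7⌋ = $32,221. Book value $80,555.
Year 2: ⌊$80,555 × 200%/7⌋ = $23,015. Book value $57,540.
Year 3: ⌊$57,540 × 200%/7⌋ = $16,440. Book value $41,100.
Year 4: ⌊$41,100 × 200%/7⌋ = $11,742. Book value $29,358.

$11,742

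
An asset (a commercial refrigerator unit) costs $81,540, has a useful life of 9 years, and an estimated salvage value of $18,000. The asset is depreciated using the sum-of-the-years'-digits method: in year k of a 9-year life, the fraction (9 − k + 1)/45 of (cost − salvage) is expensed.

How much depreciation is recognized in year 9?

Depreciable base = $81,540 − $18,000 = $63,540.
Sum of the years' digits = 9+8+7+6+5+4+3+2+1 = 45.
Year 1: $63,540 × 9/45 = $12,708. Book value $68,832.
Year 2: $63,540 × 8/45 = $11,296. Book value $57,536.
Year 3: $63,540 × 7/45 = $9,884. Book value $47,652.
Year 4: $63,540 × 6/45 = $8,472. Book value $39,180.
Year 5: $63,540 × 5/45 = $7,060. Book value $32,120.
Year 6: $63,540 × 4/45 = $5,648. Book value $26,472.
Year 7: $63,540 × 3/45 = $4,236. Book value $22,236.
Year 8: $63,540 × 2/45 = $2,824. Book value $19,412.
Year 9: $63,540 × 1/45 = $1,412. Book value $18,000.

$1,412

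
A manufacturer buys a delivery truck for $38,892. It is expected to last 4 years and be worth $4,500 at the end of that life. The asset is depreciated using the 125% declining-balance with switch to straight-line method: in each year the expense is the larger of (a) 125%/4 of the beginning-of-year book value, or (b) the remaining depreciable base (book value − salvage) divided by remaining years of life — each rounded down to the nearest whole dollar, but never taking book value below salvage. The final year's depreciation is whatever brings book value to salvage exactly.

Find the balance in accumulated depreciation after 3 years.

Depreciable base = $38,892 − $4,500 = $34,392.
Year 1: DB = ⌊$38,892 × 125%/4⌋ = $12,153; SL = ⌊$34,392/4⌋ = $8,598 → take DB $12,153. Book value $26,739.
Year 2: DB = ⌊$26,739 × 125%/4⌋ = $8,355; SL = ⌊$22,239/3⌋ = $7,413 → take DB $8,355. Book value $18,384.
Year 3: DB = ⌊$18,384 × 125%/4⌋ = $5,745; SL = ⌊$13,884/2⌋ = $6,942 → take SL $6,942. Book value $11,442.
Accumulated through year 3 = $38,892 − $11,442 = $27,450.

$27,450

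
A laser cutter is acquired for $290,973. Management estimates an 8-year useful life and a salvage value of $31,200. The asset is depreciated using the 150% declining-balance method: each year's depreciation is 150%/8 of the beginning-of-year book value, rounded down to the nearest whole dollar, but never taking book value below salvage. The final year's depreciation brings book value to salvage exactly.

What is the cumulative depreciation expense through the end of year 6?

$207,258

Depreciable base = $290,973 − $31,200 = $259,773.
Year 1: ⌊$290,973 × 150%/8⌋ = $54,557. Book value $236,416.
Year 2: ⌊$236,416 × 150%/8⌋ = $44,328. Book value $192,088.
Year 3: ⌊$192,088 × 150%/8⌋ = $36,016. Book value $156,072.
Year 4: ⌊$156,072 × 150%/8⌋ = $29,263. Book value $126,809.
Year 5: ⌊$126,809 × 150%/8⌋ = $23,776. Book value $103,033.
Year 6: ⌊$103,033 × 150%/8⌋ = $19,318. Book value $83,715.
Accumulated through year 6 = $290,973 − $83,715 = $207,258.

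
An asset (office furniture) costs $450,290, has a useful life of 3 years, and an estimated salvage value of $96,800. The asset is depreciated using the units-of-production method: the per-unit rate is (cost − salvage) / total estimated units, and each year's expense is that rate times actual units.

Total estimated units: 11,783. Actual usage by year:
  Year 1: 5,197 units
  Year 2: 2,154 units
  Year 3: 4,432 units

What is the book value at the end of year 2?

Depreciable base = $450,290 − $96,800 = $353,490.
Rate = $353,490 / 11,783 units = $30 per unit.
Year 1: 5,197 × $30 = $155,910. Book value $294,380.
Year 2: 2,154 × $30 = $64,620. Book value $229,760.

$229,760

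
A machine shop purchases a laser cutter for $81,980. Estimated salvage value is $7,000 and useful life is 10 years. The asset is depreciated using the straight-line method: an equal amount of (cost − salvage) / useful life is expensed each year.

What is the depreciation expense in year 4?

Depreciable base = $81,980 − $7,000 = $74,980.
Annual expense = $74,980 / 10 = $7,498.

$7,498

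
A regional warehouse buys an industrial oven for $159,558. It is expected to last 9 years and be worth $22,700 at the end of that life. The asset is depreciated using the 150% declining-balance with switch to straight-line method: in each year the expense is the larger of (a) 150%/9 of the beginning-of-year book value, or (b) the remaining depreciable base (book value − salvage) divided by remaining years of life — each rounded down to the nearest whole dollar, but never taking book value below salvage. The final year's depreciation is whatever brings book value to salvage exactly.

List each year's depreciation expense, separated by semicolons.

$26,593; $22,160; $18,467; $15,389; $12,824; $10,687; $10,246; $10,246; $10,246

Depreciable base = $159,558 − $22,700 = $136,858.
Year 1: DB = ⌊$159,558 × 150%/9⌋ = $26,593; SL = ⌊$136,858/9⌋ = $15,206 → take DB $26,593. Book value $132,965.
Year 2: DB = ⌊$132,965 × 150%/9⌋ = $22,160; SL = ⌊$110,265/8⌋ = $13,783 → take DB $22,160. Book value $110,805.
Year 3: DB = ⌊$110,805 × 150%/9⌋ = $18,467; SL = ⌊$88,105/7⌋ = $12,586 → take DB $18,467. Book value $92,338.
Year 4: DB = ⌊$92,338 × 150%/9⌋ = $15,389; SL = ⌊$69,638/6⌋ = $11,606 → take DB $15,389. Book value $76,949.
Year 5: DB = ⌊$76,949 × 150%/9⌋ = $12,824; SL = ⌊$54,249/5⌋ = $10,849 → take DB $12,824. Book value $64,125.
Year 6: DB = ⌊$64,125 × 150%/9⌋ = $10,687; SL = ⌊$41,425/4⌋ = $10,356 → take DB $10,687. Book value $53,438.
Year 7: DB = ⌊$53,438 × 150%/9⌋ = $8,906; SL = ⌊$30,738/3⌋ = $10,246 → take SL $10,246. Book value $43,192.
Year 8: DB = ⌊$43,192 × 150%/9⌋ = $7,198; SL = ⌊$20,492/2⌋ = $10,246 → take SL $10,246. Book value $32,946.
Year 9 (final): $32,946 − $22,700 = $10,246. Book value $22,700.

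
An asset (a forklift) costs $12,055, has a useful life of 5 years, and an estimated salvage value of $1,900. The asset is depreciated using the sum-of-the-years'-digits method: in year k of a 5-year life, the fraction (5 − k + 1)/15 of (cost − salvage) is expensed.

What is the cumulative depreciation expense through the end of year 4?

Depreciable base = $12,055 − $1,900 = $10,155.
Sum of the years' digits = 5+4+3+2+1 = 15.
Year 1: $10,155 × 5/15 = $3,385. Book value $8,670.
Year 2: $10,155 × 4/15 = $2,708. Book value $5,962.
Year 3: $10,155 × 3/15 = $2,031. Book value $3,931.
Year 4: $10,155 × 2/15 = $1,354. Book value $2,577.
Accumulated through year 4 = $12,055 − $2,577 = $9,478.

$9,478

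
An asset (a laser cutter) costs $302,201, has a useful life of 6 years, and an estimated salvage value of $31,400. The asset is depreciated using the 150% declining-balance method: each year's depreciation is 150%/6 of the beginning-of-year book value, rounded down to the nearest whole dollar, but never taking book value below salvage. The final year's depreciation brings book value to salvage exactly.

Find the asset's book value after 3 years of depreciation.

$127,492

Depreciable base = $302,201 − $31,400 = $270,801.
Year 1: ⌊$302,201 × 150%/6⌋ = $75,550. Book value $226,651.
Year 2: ⌊$226,651 × 150%/6⌋ = $56,662. Book value $169,989.
Year 3: ⌊$169,989 × 150%/6⌋ = $42,497. Book value $127,492.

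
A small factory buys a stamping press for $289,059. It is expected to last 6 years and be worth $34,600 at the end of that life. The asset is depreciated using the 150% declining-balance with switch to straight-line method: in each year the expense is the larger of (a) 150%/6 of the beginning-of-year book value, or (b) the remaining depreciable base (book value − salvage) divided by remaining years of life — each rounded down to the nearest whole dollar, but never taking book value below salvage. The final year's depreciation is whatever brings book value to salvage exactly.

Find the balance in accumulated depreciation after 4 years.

$197,598

Depreciable base = $289,059 − $34,600 = $254,459.
Year 1: DB = ⌊$289,059 × 150%/6⌋ = $72,264; SL = ⌊$254,459/6⌋ = $42,409 → take DB $72,264. Book value $216,795.
Year 2: DB = ⌊$216,795 × 150%/6⌋ = $54,198; SL = ⌊$182,195/5⌋ = $36,439 → take DB $54,198. Book value $162,597.
Year 3: DB = ⌊$162,597 × 150%/6⌋ = $40,649; SL = ⌊$127,997/4⌋ = $31,999 → take DB $40,649. Book value $121,948.
Year 4: DB = ⌊$121,948 × 150%/6⌋ = $30,487; SL = ⌊$87,348/3⌋ = $29,116 → take DB $30,487. Book value $91,461.
Accumulated through year 4 = $289,059 − $91,461 = $197,598.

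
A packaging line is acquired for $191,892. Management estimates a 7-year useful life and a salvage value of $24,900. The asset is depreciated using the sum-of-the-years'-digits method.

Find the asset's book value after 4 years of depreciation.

$60,684

Depreciable base = $191,892 − $24,900 = $166,992.
Sum of the years' digits = 7+6+5+4+3+2+1 = 28.
Year 1: $166,992 × 7/28 = $41,748. Book value $150,144.
Year 2: $166,992 × 6/28 = $35,784. Book value $114,360.
Year 3: $166,992 × 5/28 = $29,820. Book value $84,540.
Year 4: $166,992 × 4/28 = $23,856. Book value $60,684.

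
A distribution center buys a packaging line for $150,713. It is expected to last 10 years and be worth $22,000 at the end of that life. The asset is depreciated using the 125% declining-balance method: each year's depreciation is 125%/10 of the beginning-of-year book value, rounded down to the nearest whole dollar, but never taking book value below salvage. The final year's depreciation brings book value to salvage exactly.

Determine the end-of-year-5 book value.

$77,304

Depreciable base = $150,713 − $22,000 = $128,713.
Year 1: ⌊$150,713 × 125%/10⌋ = $18,839. Book value $131,874.
Year 2: ⌊$131,874 × 125%/10⌋ = $16,484. Book value $115,390.
Year 3: ⌊$115,390 × 125%/10⌋ = $14,423. Book value $100,967.
Year 4: ⌊$100,967 × 125%/10⌋ = $12,620. Book value $88,347.
Year 5: ⌊$88,347 × 125%/10⌋ = $11,043. Book value $77,304.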